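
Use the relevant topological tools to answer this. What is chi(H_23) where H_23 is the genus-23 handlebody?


A genus-g handlebody deformation retracts to a wedge of g circles.
chi(vee_g S^1) = 1 - g.
chi(H_23) = 1 - 23 = -22

-22


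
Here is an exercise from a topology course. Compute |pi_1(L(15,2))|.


pi_1(L(p,q)) = Z/pZ for any q coprime to p.
|pi_1(L(15,2))| = 15

15


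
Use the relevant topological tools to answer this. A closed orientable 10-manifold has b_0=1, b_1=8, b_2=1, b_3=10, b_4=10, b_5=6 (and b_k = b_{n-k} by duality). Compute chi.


By Poincare duality b_k = b_{10-k}, so full Betti numbers: b_0=1, b_1=8, b_2=1, b_3=10, b_4=10, b_5=6, b_6=10, b_7=10, b_8=1, b_9=8, b_10=1.
chi = sum (-1)^k b_k = -18

-18


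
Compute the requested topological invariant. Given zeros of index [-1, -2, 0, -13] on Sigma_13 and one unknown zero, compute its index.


Poincare-Hopf: sum of indices = chi(M).
chi(Sigma_13) = 2 - 2*13 = -24.
Sum of known indices = -16.
x = chi - (sum known) = -24 - (-16) = -8

-8


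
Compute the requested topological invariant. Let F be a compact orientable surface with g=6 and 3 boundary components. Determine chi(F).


For a compact orientable surface with genus g and b boundary components: chi = 2 - 2g - b.
chi = 2 - 2*6 - 3 = 2 - 12 - 3 = -13

-13


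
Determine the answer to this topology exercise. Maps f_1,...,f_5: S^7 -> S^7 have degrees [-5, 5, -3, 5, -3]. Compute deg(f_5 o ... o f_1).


Degree is multiplicative: deg(composition) = product of degrees.
= (-5) * (5) * (-3) * (5) * (-3) = -1125

-1125


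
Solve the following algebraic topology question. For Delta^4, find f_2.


Delta^4 has 4+1 vertices. A 2-face is a choice of 2+1 vertices.
f_2 = C(4+1, 2+1) = C(5,3) = 10

10


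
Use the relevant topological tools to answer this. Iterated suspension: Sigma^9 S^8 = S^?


Each suspension raises dimension by 1: Sigma S^n = S^{n+1}.
Sigma^9 S^8 = S^{8+9} = S^17

17


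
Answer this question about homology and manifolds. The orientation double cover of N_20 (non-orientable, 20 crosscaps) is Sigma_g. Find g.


chi(N_20) = 2 - 20 = -18.
Double cover: chi(Sigma_g) = 2 * chi(N_20) = 2*(-18) = -36.
2 - 2g = -36, so g = (2 - (-36))/2 = 38/2 = 19

19


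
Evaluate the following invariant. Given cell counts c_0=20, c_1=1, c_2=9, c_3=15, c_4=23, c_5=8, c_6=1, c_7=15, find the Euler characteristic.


chi = sum_k (-1)^k c_k.
= (-1)^0*20 + (-1)^1*1 + (-1)^2*9 + (-1)^3*15 + (-1)^4*23 + (-1)^5*8 + (-1)^6*1 + (-1)^7*15
= (20) + (-1) + (9) + (-15) + (23) + (-8) + (1) + (-15)
= 14

14


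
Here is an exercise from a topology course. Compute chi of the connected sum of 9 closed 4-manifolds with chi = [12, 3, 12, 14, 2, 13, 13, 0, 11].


For n-manifolds: chi(A#B) = chi(A) + chi(B) - chi(S^4).
chi(S^4) = 1 + (-1)^4 = 2.
chi(#) = (sum chi_i) - (9-1)*chi(S^4) = 80 - 8*2 = 64

64


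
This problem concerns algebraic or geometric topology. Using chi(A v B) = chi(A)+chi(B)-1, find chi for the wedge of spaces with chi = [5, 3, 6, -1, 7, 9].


chi(A v B) = chi(A) + chi(B) - 1 (one point identified).
For 6 spaces: chi = (sum chi_i) - (6 - 1).
sum = 29; chi = 29 - 5 = 24

24


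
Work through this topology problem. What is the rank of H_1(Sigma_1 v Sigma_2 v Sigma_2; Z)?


For a wedge X v Y: reduced H_k(X v Y) = H_k(X) + H_k(Y).
Each Sigma_g contributes b_1 = 2g.
b_1 = 2 + 4 + 4 = 10

10


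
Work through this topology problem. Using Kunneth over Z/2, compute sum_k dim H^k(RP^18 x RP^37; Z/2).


dim H^*(RP^n; Z/2) = n+1 (one Z/2 in each degree 0..n).
Total Betti number is multiplicative.
Total = (18+1) * (37+1) = 19 * 38 = 722

722


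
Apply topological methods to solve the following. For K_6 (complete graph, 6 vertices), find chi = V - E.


K_6: V = 6, E = C(6,2) = 15.
chi = V - E = 6 - 15 = -9

-9


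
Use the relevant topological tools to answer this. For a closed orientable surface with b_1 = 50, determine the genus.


For a closed orientable surface: b_1 = 2g.
50 = 2g
g = 50 / 2 = 25

25


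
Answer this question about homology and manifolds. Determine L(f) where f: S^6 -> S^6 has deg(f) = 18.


On S^6: L(f) = tr(f_0*) + (-1)^6 tr(f_6*) = 1 + (-1)^6 * deg(f).
L(f) = 1 + (-1)^6 * 18 = 1 + 18 = 19

19


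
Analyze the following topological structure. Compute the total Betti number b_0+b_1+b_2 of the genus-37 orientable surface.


For Sigma_37: b_0 = 1, b_1 = 2g = 74, b_2 = 1.
Total = 1 + 74 + 1 = 76

76


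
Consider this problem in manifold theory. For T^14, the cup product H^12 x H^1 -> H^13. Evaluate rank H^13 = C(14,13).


Cup product: H^p x H^q -> H^{p+q}; here p+q = 12+1 = 13.
rank H^k(T^n) = C(n,k).
C(14,13) = 14

14


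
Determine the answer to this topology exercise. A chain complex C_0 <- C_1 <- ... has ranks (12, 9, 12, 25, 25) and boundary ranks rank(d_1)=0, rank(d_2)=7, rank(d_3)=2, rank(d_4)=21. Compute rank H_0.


rank H_k = rank(ker d_k) - rank(im d_{k+1}).
rank(ker d_0) = rank(C_0) - rank(d_0) = 12 - 0 = 12.
rank(im d_{0+1}) = 0.
rank H_0 = 12 - 0 = 12

12


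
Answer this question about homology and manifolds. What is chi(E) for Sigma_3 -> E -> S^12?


chi(S^12) = 2 (n even), chi(Sigma_3) = 2 - 2*3 = -4.
chi(E) = 2 * (-4) = -8

-8


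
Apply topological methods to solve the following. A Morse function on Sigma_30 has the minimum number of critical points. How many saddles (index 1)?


A perfect Morse function has m_k = b_k.
For Sigma_30: b_0=1, b_1=2g=60, b_2=1.
Saddles m_1 = 2g = 60

60


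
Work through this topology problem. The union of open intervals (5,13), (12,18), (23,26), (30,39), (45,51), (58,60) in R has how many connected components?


Sort and merge overlapping open intervals.
Merged: (5,18), (23,26), (30,39), (45,51), (58,60).
Number of components = 5

5


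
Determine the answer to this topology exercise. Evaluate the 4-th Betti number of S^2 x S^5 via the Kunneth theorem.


Each S^d has Poincare polynomial 1 + t^d.
The product S^2 x S^5 has Poincare polynomial prod(1+t^d_i).
Expanding: b_0=1, b_2=1, b_5=1, b_7=1.
b_4 = 0

0


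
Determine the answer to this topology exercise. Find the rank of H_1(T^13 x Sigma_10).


pi_1(A x B) = pi_1(A) x pi_1(B); rank of abelianization = b_1.
b_1(T^13) = 13, b_1(Sigma_10) = 2*10 = 20.
b_1(product) = 13 + 20 = 33

33


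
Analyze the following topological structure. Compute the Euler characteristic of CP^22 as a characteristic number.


For any closed oriented manifold, <e(TM),[M]> = chi(M).
chi(CP^22) = 22+1 = 23

23


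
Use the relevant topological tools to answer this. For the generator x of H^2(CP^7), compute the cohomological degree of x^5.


|x| = 2 in H^*(CP^n).
|x^5| = 5 * |x| = 5 * 2 = 10

10


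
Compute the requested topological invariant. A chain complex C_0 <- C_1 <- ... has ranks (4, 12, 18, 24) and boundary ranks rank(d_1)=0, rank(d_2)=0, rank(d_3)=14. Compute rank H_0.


rank H_k = rank(ker d_k) - rank(im d_{k+1}).
rank(ker d_0) = rank(C_0) - rank(d_0) = 4 - 0 = 4.
rank(im d_{0+1}) = 0.
rank H_0 = 4 - 0 = 4

4


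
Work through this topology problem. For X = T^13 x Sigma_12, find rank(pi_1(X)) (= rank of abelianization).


pi_1(A x B) = pi_1(A) x pi_1(B); rank of abelianization = b_1.
b_1(T^13) = 13, b_1(Sigma_12) = 2*12 = 24.
b_1(product) = 13 + 24 = 37

37


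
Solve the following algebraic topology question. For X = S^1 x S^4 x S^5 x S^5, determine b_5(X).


Each S^d has Poincare polynomial 1 + t^d.
The product S^1 x S^4 x S^5 x S^5 has Poincare polynomial prod(1+t^d_i).
Expanding: b_0=1, b_1=1, b_4=1, b_5=3, b_6=2, b_9=2, b_10=3, b_11=1, b_14=1, b_15=1.
b_5 = 3

3


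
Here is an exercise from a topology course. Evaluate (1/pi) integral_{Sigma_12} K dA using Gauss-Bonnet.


Gauss-Bonnet: integral K dA = 2*pi*chi(M).
chi(Sigma_12) = 2 - 2*12 = -22.
(integral K dA)/pi = 2*chi = 2*(-22) = -44

-44


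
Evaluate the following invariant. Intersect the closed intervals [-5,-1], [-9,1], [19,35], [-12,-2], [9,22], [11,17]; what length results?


Intersection = [max(a_i), min(b_i)] = [19, -2].
Since 19 > -2, the intersection is empty.
Length = 0

0


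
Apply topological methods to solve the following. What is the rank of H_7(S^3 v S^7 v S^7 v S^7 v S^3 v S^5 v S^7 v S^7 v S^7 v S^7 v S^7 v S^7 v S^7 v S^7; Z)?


For a wedge of spheres, H_k (k>0) is free on one generator per sphere of dimension k.
Spheres of dimension 7: count = 11.
b_7 = 11

11


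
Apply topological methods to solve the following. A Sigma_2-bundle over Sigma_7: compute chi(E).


For a fiber bundle F -> E -> B (with CW structure): chi(E) = chi(B) * chi(F).
chi(Sigma_7) = -12, chi(Sigma_2) = -2.
chi(E) = (-12) * (-2) = 24

24


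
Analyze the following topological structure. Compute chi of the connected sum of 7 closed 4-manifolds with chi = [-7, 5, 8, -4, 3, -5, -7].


For n-manifolds: chi(A#B) = chi(A) + chi(B) - chi(S^4).
chi(S^4) = 1 + (-1)^4 = 2.
chi(#) = (sum chi_i) - (7-1)*chi(S^4) = -7 - 6*2 = -19

-19


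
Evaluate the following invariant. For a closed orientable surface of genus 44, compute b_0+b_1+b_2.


For Sigma_44: b_0 = 1, b_1 = 2g = 88, b_2 = 1.
Total = 1 + 88 + 1 = 90

90


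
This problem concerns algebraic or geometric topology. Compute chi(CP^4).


CP^4 has one cell in each even dimension 0, 2, ..., 2*4 (4+1 cells total).
All cells are even-dimensional, so chi = number of cells.
chi = 4 + 1 = 5

5


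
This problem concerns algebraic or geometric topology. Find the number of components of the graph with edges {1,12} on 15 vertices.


Run DFS/union-find over 15 vertices.
V = 15, E = 1.
Number of components = 14

14


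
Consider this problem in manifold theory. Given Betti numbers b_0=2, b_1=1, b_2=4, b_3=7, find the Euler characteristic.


chi = sum_k (-1)^k b_k.
= (2) + (-1) + (4) + (-7)
= -2

-2


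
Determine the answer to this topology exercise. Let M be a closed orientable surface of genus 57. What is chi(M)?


For a closed orientable surface of genus g: chi = 2 - 2g.
Here g = 57.
chi = 2 - 2*57 = 2 - 114 = -112

-112


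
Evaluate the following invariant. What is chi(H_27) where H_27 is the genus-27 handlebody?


A genus-g handlebody deformation retracts to a wedge of g circles.
chi(vee_g S^1) = 1 - g.
chi(H_27) = 1 - 27 = -26

-26


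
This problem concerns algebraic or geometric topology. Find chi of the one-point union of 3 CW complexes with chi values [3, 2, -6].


chi(A v B) = chi(A) + chi(B) - 1 (one point identified).
For 3 spaces: chi = (sum chi_i) - (3 - 1).
sum = -1; chi = -1 - 2 = -3

-3


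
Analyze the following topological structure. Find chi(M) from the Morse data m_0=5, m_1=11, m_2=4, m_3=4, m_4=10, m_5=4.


Morse theory: chi(M) = sum_k (-1)^k m_k where m_k = #(index-k critical points).
= (5) + (-11) + (4) + (-4) + (10) + (-4) = 0

0


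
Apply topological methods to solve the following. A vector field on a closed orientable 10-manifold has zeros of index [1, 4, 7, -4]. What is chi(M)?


Poincare-Hopf: chi(M) = sum of indices of zeros.
chi = (1) + (4) + (7) + (-4) = 8

8


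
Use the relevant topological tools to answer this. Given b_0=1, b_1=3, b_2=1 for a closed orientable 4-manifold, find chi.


By Poincare duality b_k = b_{4-k}, so full Betti numbers: b_0=1, b_1=3, b_2=1, b_3=3, b_4=1.
chi = sum (-1)^k b_k = -3

-3


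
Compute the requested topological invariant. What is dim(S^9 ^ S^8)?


S^m ^ S^n = S^{m+n}.
k = 9 + 8 = 17

17


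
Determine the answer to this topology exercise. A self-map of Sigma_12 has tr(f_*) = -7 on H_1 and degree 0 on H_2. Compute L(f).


L(f) = tr(f_0*) - tr(f_1*) + tr(f_2*).
= 1 - (-7) + (0)
= 8

8


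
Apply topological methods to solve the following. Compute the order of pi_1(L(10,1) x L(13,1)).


pi_1(X x Y) = pi_1(X) x pi_1(Y).
pi_1(L(10,1)) = Z/10, pi_1(L(13,1)) = Z/13.
|Z/10 x Z/13| = 10 * 13 = 130

130


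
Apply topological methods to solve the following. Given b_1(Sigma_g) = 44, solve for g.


For a closed orientable surface: b_1 = 2g.
44 = 2g
g = 44 / 2 = 22

22


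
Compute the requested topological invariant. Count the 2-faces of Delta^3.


Delta^3 has 3+1 vertices. A 2-face is a choice of 2+1 vertices.
f_2 = C(3+1, 2+1) = C(4,3) = 4

4


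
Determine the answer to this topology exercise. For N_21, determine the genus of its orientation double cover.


chi(N_21) = 2 - 21 = -19.
Double cover: chi(Sigma_g) = 2 * chi(N_21) = 2*(-19) = -38.
2 - 2g = -38, so g = (2 - (-38))/2 = 40/2 = 20

20


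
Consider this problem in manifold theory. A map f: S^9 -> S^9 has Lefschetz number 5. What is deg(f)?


L(f) = 1 + (-1)^9 deg(f) on S^9.
5 = 1 + (-1)^9 * deg(f)
(-1)^9 * deg(f) = 4
deg(f) = -4

-4


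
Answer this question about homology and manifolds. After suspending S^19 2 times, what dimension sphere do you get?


Each suspension raises dimension by 1: Sigma S^n = S^{n+1}.
Sigma^2 S^19 = S^{19+2} = S^21

21


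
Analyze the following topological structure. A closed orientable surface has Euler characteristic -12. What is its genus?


chi = 2 - 2g for closed orientable surfaces.
-12 = 2 - 2g
2g = 2 - (-12) = 14
g = 7

7


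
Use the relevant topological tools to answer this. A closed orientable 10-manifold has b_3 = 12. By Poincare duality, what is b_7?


Poincare duality for closed orientable n-manifolds: b_k = b_{n-k}.
Here n = 10, so b_7 = b_3 = 12

12


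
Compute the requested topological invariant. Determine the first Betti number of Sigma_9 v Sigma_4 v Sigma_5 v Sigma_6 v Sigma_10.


For a wedge X v Y: reduced H_k(X v Y) = H_k(X) + H_k(Y).
Each Sigma_g contributes b_1 = 2g.
b_1 = 18 + 8 + 10 + 12 + 20 = 68

68


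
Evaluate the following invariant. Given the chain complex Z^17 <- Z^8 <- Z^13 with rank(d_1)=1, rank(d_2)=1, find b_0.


rank H_k = rank(ker d_k) - rank(im d_{k+1}).
rank(ker d_0) = rank(C_0) - rank(d_0) = 17 - 0 = 17.
rank(im d_{0+1}) = 1.
rank H_0 = 17 - 1 = 16

16


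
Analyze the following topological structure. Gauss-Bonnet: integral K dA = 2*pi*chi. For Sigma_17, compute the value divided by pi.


Gauss-Bonnet: integral K dA = 2*pi*chi(M).
chi(Sigma_17) = 2 - 2*17 = -32.
(integral K dA)/pi = 2*chi = 2*(-32) = -64

-64


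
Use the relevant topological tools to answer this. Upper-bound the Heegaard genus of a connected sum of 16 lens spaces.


Heegaard genus satisfies g(A#B) <= g(A) + g(B).
Each lens space has g = 1.
Upper bound: 16 * 1 = 16

16


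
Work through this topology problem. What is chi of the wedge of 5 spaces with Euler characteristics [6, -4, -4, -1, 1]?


chi(A v B) = chi(A) + chi(B) - 1 (one point identified).
For 5 spaces: chi = (sum chi_i) - (5 - 1).
sum = -2; chi = -2 - 4 = -6

-6


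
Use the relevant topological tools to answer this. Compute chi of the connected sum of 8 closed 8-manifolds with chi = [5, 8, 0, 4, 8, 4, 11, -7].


For n-manifolds: chi(A#B) = chi(A) + chi(B) - chi(S^8).
chi(S^8) = 1 + (-1)^8 = 2.
chi(#) = (sum chi_i) - (8-1)*chi(S^8) = 33 - 7*2 = 19

19


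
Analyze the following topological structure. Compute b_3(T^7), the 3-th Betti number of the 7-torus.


By the Kunneth formula, b_k(T^n) = C(n,k).
b_3(T^7) = C(7,3).
C(7,3) = 7!/(3!*4!) = 35

35


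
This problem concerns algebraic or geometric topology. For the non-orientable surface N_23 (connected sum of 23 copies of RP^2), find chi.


For a non-orientable closed surface with k crosscaps: chi = 2 - k.
Here k = 23.
chi = 2 - 23 = -21

-21


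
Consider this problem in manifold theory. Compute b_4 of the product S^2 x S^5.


Each S^d has Poincare polynomial 1 + t^d.
The product S^2 x S^5 has Poincare polynomial prod(1+t^d_i).
Expanding: b_0=1, b_2=1, b_5=1, b_7=1.
b_4 = 0

0


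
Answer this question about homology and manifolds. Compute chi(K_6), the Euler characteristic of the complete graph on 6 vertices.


K_6: V = 6, E = C(6,2) = 15.
chi = V - E = 6 - 15 = -9

-9


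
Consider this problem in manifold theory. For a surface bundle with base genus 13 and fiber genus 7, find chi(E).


For a fiber bundle F -> E -> B (with CW structure): chi(E) = chi(B) * chi(F).
chi(Sigma_13) = -24, chi(Sigma_7) = -12.
chi(E) = (-24) * (-12) = 288

288


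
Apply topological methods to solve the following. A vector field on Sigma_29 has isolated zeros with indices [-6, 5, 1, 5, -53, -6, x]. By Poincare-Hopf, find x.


Poincare-Hopf: sum of indices = chi(M).
chi(Sigma_29) = 2 - 2*29 = -56.
Sum of known indices = -54.
x = chi - (sum known) = -56 - (-54) = -2

-2


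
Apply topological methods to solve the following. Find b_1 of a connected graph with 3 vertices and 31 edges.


For a connected graph: rank(pi_1) = b_1 = E - V + 1 = 1 - chi.
chi = V - E = 3 - 31 = -28.
rank = 1 - (-28) = 31 - 3 + 1 = 29

29


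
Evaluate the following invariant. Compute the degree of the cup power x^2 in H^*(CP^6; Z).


|x| = 2 in H^*(CP^n).
|x^2| = 2 * |x| = 2 * 2 = 4

4


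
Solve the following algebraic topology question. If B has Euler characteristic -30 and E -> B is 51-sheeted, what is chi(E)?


For a finite covering: chi(E) = (number of sheets) * chi(B).
chi(E) = 51 * (-30) = -1530

-1530


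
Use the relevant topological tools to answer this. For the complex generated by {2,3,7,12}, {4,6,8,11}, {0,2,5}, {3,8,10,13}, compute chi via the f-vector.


Enumerate all faces; f-vector: f_0=12, f_1=21, f_2=13, f_3=3.
chi = sum (-1)^k f_k = 1

1


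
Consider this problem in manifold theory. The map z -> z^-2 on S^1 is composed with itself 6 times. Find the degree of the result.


deg(f) = -2. Degree is multiplicative: deg(f^6) = (deg f)^6.
deg(f^6) = (-2)^6 = 64

64


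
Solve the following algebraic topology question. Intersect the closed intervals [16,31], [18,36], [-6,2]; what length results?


Intersection = [max(a_i), min(b_i)] = [18, 2].
Since 18 > 2, the intersection is empty.
Length = 0

0


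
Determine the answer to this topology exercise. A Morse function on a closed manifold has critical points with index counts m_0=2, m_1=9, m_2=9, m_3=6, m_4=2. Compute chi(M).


Morse theory: chi(M) = sum_k (-1)^k m_k where m_k = #(index-k critical points).
= (2) + (-9) + (9) + (-6) + (2) = -2

-2


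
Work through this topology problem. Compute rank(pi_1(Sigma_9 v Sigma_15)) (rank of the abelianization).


For a wedge: H_1(A v B) = H_1(A) + H_1(B).
b_1(Sigma_9) = 18, b_1(Sigma_15) = 30.
b_1 = 18 + 30 = 48

48


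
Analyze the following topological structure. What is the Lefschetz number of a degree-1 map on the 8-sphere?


On S^8: L(f) = tr(f_0*) + (-1)^8 tr(f_8*) = 1 + (-1)^8 * deg(f).
L(f) = 1 + (-1)^8 * 1 = 1 + 1 = 2

2


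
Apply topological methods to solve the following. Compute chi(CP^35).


CP^35 has one cell in each even dimension 0, 2, ..., 2*35 (35+1 cells total).
All cells are even-dimensional, so chi = number of cells.
chi = 35 + 1 = 36

36


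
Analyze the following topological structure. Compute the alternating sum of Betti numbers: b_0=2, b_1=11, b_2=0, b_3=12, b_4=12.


chi = sum_k (-1)^k b_k.
= (2) + (-11) + (0) + (-12) + (12)
= -9

-9


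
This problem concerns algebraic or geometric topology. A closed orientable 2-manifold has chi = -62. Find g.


chi = 2 - 2g for closed orientable surfaces.
-62 = 2 - 2g
2g = 2 - (-62) = 64
g = 32

32


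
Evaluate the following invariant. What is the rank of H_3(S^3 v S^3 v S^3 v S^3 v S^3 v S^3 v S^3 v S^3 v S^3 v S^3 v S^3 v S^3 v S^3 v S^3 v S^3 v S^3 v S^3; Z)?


For a wedge of spheres, H_k (k>0) is free on one generator per sphere of dimension k.
Spheres of dimension 3: count = 17.
b_3 = 17

17


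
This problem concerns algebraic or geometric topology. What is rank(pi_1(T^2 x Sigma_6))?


pi_1(A x B) = pi_1(A) x pi_1(B); rank of abelianization = b_1.
b_1(T^2) = 2, b_1(Sigma_6) = 2*6 = 12.
b_1(product) = 2 + 12 = 14

14


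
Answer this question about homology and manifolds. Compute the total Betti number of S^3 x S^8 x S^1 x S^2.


Total Betti number is multiplicative under products.
Each S^d (d>=1) has total Betti number 2.
There are 4 sphere factors.
Total = 2^4 = 16

16


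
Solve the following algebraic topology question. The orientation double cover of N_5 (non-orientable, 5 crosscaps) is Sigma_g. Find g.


chi(N_5) = 2 - 5 = -3.
Double cover: chi(Sigma_g) = 2 * chi(N_5) = 2*(-3) = -6.
2 - 2g = -6, so g = (2 - (-6))/2 = 8/2 = 4

4


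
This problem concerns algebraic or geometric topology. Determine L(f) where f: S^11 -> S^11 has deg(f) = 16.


On S^11: L(f) = tr(f_0*) + (-1)^11 tr(f_11*) = 1 + (-1)^11 * deg(f).
L(f) = 1 + (-1)^11 * 16 = 1 + -16 = -15

-15


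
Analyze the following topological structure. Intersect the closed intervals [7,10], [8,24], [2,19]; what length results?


Intersection = [max(a_i), min(b_i)] = [8, 10].
Length = 10 - 8 = 2

2


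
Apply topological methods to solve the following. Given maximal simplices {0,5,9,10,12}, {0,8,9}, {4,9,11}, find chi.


Enumerate all faces; f-vector: f_0=8, f_1=15, f_2=12, f_3=5, f_4=1.
chi = sum (-1)^k f_k = 1

1


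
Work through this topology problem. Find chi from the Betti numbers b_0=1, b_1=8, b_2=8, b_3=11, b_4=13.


chi = sum_k (-1)^k b_k.
= (1) + (-8) + (8) + (-11) + (13)
= 3

3


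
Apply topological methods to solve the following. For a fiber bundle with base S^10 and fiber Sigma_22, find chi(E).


chi(S^10) = 2 (n even), chi(Sigma_22) = 2 - 2*22 = -42.
chi(E) = 2 * (-42) = -84

-84


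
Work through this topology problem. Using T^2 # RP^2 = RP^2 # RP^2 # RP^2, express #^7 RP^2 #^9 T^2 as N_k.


Since a >= 1, the sum is non-orientable; each T^2 can be replaced by RP^2 # RP^2 (since T^2#RP^2 = 3RP^2).
Total crosscaps k = 7 + 2*9 = 25.
Check via chi: chi = 7*1 + 9*0 - (7+9-1)*2 = -23 = 2 - k = -23. Consistent.

25


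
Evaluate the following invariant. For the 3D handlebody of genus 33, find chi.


A genus-g handlebody deformation retracts to a wedge of g circles.
chi(vee_g S^1) = 1 - g.
chi(H_33) = 1 - 33 = -32

-32


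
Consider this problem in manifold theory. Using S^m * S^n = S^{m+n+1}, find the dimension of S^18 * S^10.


Join of spheres: S^m * S^n = S^{m+n+1}.
dim = 18 + 10 + 1 = 29

29


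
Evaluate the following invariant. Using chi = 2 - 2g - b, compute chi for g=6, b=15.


For a compact orientable surface with genus g and b boundary components: chi = 2 - 2g - b.
chi = 2 - 2*6 - 15 = 2 - 12 - 15 = -25

-25


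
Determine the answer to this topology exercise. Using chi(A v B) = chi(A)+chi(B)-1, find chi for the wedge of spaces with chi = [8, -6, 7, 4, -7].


chi(A v B) = chi(A) + chi(B) - 1 (one point identified).
For 5 spaces: chi = (sum chi_i) - (5 - 1).
sum = 6; chi = 6 - 4 = 2

2


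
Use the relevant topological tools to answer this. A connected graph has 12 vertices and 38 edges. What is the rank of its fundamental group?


For a connected graph: rank(pi_1) = b_1 = E - V + 1 = 1 - chi.
chi = V - E = 12 - 38 = -26.
rank = 1 - (-26) = 38 - 12 + 1 = 27

27


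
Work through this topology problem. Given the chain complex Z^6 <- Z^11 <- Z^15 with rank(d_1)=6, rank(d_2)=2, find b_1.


rank H_k = rank(ker d_k) - rank(im d_{k+1}).
rank(ker d_1) = rank(C_1) - rank(d_1) = 11 - 6 = 5.
rank(im d_{1+1}) = 2.
rank H_1 = 5 - 2 = 3

3


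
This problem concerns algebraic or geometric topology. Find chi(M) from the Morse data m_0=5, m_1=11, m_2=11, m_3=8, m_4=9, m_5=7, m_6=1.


Morse theory: chi(M) = sum_k (-1)^k m_k where m_k = #(index-k critical points).
= (5) + (-11) + (11) + (-8) + (9) + (-7) + (1) = 0

0


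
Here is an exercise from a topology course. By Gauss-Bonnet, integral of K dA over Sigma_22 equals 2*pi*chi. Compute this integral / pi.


Gauss-Bonnet: integral K dA = 2*pi*chi(M).
chi(Sigma_22) = 2 - 2*22 = -42.
(integral K dA)/pi = 2*chi = 2*(-42) = -84

-84


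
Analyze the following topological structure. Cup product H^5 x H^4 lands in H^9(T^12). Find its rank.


Cup product: H^p x H^q -> H^{p+q}; here p+q = 5+4 = 9.
rank H^k(T^n) = C(n,k).
C(12,9) = 220

220


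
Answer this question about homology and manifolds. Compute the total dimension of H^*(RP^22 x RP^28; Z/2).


dim H^*(RP^n; Z/2) = n+1 (one Z/2 in each degree 0..n).
Total Betti number is multiplicative.
Total = (22+1) * (28+1) = 23 * 29 = 667

667


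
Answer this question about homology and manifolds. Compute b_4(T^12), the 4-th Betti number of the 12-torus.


By the Kunneth formula, b_k(T^n) = C(n,k).
b_4(T^12) = C(12,4).
C(12,4) = 12!/(4!*8!) = 495

495


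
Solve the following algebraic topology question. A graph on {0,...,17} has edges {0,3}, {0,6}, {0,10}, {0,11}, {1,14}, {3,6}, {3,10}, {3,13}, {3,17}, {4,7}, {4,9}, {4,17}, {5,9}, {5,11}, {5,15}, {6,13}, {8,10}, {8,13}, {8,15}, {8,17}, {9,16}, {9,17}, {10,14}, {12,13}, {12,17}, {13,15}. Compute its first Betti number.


b_1 = E - V + (number of components).
E = 26, V = 18, components = 2.
b_1 = 26 - 18 + 2 = 10

10


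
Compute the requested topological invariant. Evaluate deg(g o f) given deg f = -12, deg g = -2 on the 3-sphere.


Degree is multiplicative under composition: deg(g o f) = deg(g) * deg(f).
= -2 * -12 = 24

24


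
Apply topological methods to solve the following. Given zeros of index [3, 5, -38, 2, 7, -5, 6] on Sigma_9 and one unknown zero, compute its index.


Poincare-Hopf: sum of indices = chi(M).
chi(Sigma_9) = 2 - 2*9 = -16.
Sum of known indices = -20.
x = chi - (sum known) = -16 - (-20) = 4

4


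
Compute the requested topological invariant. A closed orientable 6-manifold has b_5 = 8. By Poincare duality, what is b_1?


Poincare duality for closed orientable n-manifolds: b_k = b_{n-k}.
Here n = 6, so b_1 = b_5 = 8

8


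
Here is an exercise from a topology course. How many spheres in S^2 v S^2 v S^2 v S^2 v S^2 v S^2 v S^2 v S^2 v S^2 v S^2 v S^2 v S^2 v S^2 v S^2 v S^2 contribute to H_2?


For a wedge of spheres, H_k (k>0) is free on one generator per sphere of dimension k.
Spheres of dimension 2: count = 15.
b_2 = 15

15


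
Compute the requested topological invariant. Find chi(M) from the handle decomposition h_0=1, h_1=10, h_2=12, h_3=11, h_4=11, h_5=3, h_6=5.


Handles of index k contribute (-1)^k to chi (same as CW cells).
chi = (1) + (-10) + (12) + (-11) + (11) + (-3) + (5) = 5

5


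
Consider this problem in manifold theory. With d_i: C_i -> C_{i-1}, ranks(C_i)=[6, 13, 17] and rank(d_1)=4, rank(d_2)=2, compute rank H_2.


rank H_k = rank(ker d_k) - rank(im d_{k+1}).
rank(ker d_2) = rank(C_2) - rank(d_2) = 17 - 2 = 15.
rank(im d_{2+1}) = 0.
rank H_2 = 15 - 0 = 15

15


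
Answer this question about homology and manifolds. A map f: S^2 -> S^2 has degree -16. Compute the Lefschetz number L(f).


On S^2: L(f) = tr(f_0*) + (-1)^2 tr(f_2*) = 1 + (-1)^2 * deg(f).
L(f) = 1 + (-1)^2 * -16 = 1 + -16 = -15

-15


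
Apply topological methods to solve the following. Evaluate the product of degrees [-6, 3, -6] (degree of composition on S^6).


Degree is multiplicative: deg(composition) = product of degrees.
= (-6) * (3) * (-6) = 108

108


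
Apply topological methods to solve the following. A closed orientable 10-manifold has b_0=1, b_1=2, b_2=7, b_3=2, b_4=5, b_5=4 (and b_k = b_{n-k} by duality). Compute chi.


By Poincare duality b_k = b_{10-k}, so full Betti numbers: b_0=1, b_1=2, b_2=7, b_3=2, b_4=5, b_5=4, b_6=5, b_7=2, b_8=7, b_9=2, b_10=1.
chi = sum (-1)^k b_k = 14

14


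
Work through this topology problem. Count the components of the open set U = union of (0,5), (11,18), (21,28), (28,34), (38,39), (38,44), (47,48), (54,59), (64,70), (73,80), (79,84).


Sort and merge overlapping open intervals.
Merged: (0,5), (11,18), (21,28), (28,34), (38,44), (47,48), (54,59), (64,70), (73,84).
Number of components = 9

9


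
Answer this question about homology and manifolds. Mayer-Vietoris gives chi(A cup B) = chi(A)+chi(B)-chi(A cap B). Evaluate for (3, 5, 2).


chi(A cup B) = chi(A) + chi(B) - chi(A cap B)
= 3 + (5) - (2)
= 6

6


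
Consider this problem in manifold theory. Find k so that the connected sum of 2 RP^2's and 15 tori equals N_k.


Since a >= 1, the sum is non-orientable; each T^2 can be replaced by RP^2 # RP^2 (since T^2#RP^2 = 3RP^2).
Total crosscaps k = 2 + 2*15 = 32.
Check via chi: chi = 2*1 + 15*0 - (2+15-1)*2 = -30 = 2 - k = -30. Consistent.

32


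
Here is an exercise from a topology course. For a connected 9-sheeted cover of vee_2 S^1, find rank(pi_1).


Nielsen-Schreier: an index-n subgroup of F_r is free of rank 1 + n(r-1).
Equivalently: chi(cover) = n*chi(base); chi(vee_r S^1) = 1 - 2 = -1.
chi(E) = 9*(-1) = -9; rank = 1 - chi(E) = 1 - (-9) = 10.
rank = 1 + 9*(2-1) = 1 + 9 = 10

10


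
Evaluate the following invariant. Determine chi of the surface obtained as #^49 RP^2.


For a non-orientable closed surface with k crosscaps: chi = 2 - k.
Here k = 49.
chi = 2 - 49 = -47

-47


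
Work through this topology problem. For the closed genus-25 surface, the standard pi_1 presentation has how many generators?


Standard presentation: pi_1(Sigma_g) = <a_1,b_1,...,a_g,b_g | [a_1,b_1]...[a_g,b_g] = 1>.
Number of generators = 2g = 2*25 = 50

50


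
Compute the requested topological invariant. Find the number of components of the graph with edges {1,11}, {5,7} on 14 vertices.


Run DFS/union-find over 14 vertices.
V = 14, E = 2.
Number of components = 12

12


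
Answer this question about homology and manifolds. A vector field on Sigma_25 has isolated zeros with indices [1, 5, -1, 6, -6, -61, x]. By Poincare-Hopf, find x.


Poincare-Hopf: sum of indices = chi(M).
chi(Sigma_25) = 2 - 2*25 = -48.
Sum of known indices = -56.
x = chi - (sum known) = -48 - (-56) = 8

8


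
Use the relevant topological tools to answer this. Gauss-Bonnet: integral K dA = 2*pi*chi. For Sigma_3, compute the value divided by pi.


Gauss-Bonnet: integral K dA = 2*pi*chi(M).
chi(Sigma_3) = 2 - 2*3 = -4.
(integral K dA)/pi = 2*chi = 2*(-4) = -8

-8


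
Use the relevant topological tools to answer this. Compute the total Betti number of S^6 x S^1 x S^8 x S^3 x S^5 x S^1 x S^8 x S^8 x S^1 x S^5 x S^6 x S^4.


Total Betti number is multiplicative under products.
Each S^d (d>=1) has total Betti number 2.
There are 12 sphere factors.
Total = 2^12 = 4096

4096


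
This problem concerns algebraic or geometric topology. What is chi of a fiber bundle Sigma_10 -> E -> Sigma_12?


For a fiber bundle F -> E -> B (with CW structure): chi(E) = chi(B) * chi(F).
chi(Sigma_12) = -22, chi(Sigma_10) = -18.
chi(E) = (-22) * (-18) = 396

396


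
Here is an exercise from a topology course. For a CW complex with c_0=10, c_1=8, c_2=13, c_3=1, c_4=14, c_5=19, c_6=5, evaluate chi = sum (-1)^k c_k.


chi = sum_k (-1)^k c_k.
= (-1)^0*10 + (-1)^1*8 + (-1)^2*13 + (-1)^3*1 + (-1)^4*14 + (-1)^5*19 + (-1)^6*5
= (10) + (-8) + (13) + (-1) + (14) + (-19) + (5)
= 14

14


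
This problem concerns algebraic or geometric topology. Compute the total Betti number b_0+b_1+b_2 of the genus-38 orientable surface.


For Sigma_38: b_0 = 1, b_1 = 2g = 76, b_2 = 1.
Total = 1 + 76 + 1 = 78

78


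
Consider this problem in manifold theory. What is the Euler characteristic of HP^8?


HP^8 has one cell in each dimension 0, 4, ..., 4*8 (8+1 cells, all even-dim).
chi = 8 + 1 = 9

9


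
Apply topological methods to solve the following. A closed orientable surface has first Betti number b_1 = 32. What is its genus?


For a closed orientable surface: b_1 = 2g.
32 = 2g
g = 32 / 2 = 16

16


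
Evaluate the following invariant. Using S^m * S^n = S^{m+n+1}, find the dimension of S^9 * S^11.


Join of spheres: S^m * S^n = S^{m+n+1}.
dim = 9 + 11 + 1 = 21

21


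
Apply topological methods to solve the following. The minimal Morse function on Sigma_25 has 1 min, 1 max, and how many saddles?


A perfect Morse function has m_k = b_k.
For Sigma_25: b_0=1, b_1=2g=50, b_2=1.
Saddles m_1 = 2g = 50

50


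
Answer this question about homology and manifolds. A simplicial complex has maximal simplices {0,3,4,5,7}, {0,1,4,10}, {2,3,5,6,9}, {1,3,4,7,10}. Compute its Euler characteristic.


Enumerate all faces; f-vector: f_0=10, f_1=28, f_2=32, f_3=16, f_4=3.
chi = sum (-1)^k f_k = 1

1


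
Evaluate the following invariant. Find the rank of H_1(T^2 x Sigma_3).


pi_1(A x B) = pi_1(A) x pi_1(B); rank of abelianization = b_1.
b_1(T^2) = 2, b_1(Sigma_3) = 2*3 = 6.
b_1(product) = 2 + 6 = 8

8


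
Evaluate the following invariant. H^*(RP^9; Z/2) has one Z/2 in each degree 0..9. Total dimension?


H^k(RP^9; Z/2) = Z/2 for each 0 <= k <= 9.
Total dimension = 9 + 1 = 10

10


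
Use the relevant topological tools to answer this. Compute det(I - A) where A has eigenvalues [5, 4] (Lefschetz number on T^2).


For a torus self-map: L(f) = det(I - A) where A acts on H_1.
L(f) = (1-5) * (1-4) = -4 * -3 = 12

12


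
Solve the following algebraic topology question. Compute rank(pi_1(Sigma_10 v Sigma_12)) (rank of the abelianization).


For a wedge: H_1(A v B) = H_1(A) + H_1(B).
b_1(Sigma_10) = 20, b_1(Sigma_12) = 24.
b_1 = 20 + 24 = 44

44


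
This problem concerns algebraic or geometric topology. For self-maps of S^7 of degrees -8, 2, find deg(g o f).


Degree is multiplicative under composition: deg(g o f) = deg(g) * deg(f).
= 2 * -8 = -16

-16


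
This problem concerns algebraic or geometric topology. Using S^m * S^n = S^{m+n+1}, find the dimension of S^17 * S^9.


Join of spheres: S^m * S^n = S^{m+n+1}.
dim = 17 + 9 + 1 = 27

27


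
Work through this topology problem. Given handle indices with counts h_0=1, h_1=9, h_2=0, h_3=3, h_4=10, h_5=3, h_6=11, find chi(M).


Handles of index k contribute (-1)^k to chi (same as CW cells).
chi = (1) + (-9) + (0) + (-3) + (10) + (-3) + (11) = 7

7


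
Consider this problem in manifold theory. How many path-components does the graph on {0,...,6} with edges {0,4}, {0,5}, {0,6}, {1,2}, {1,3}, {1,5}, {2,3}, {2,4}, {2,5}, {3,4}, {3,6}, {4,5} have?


Run DFS/union-find over 7 vertices.
V = 7, E = 12.
Number of components = 1

1


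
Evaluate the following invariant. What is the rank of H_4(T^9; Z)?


By the Kunneth formula, b_k(T^n) = C(n,k).
b_4(T^9) = C(9,4).
C(9,4) = 9!/(4!*5!) = 126

126


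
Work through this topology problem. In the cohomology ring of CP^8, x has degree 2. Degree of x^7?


|x| = 2 in H^*(CP^n).
|x^7| = 7 * |x| = 7 * 2 = 14

14


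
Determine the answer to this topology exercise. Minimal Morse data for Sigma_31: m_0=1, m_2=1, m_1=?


A perfect Morse function has m_k = b_k.
For Sigma_31: b_0=1, b_1=2g=62, b_2=1.
Saddles m_1 = 2g = 62

62


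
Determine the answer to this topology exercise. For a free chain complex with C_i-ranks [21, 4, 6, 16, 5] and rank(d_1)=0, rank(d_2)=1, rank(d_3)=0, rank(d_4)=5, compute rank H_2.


rank H_k = rank(ker d_k) - rank(im d_{k+1}).
rank(ker d_2) = rank(C_2) - rank(d_2) = 6 - 1 = 5.
rank(im d_{2+1}) = 0.
rank H_2 = 5 - 0 = 5

5


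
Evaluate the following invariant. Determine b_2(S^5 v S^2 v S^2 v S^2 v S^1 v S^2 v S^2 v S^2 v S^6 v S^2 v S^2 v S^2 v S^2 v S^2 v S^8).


For a wedge of spheres, H_k (k>0) is free on one generator per sphere of dimension k.
Spheres of dimension 2: count = 11.
b_2 = 11

11


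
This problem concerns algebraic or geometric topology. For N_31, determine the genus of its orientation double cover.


chi(N_31) = 2 - 31 = -29.
Double cover: chi(Sigma_g) = 2 * chi(N_31) = 2*(-29) = -58.
2 - 2g = -58, so g = (2 - (-58))/2 = 60/2 = 30

30


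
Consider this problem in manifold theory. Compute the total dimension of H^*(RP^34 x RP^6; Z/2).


dim H^*(RP^n; Z/2) = n+1 (one Z/2 in each degree 0..n).
Total Betti number is multiplicative.
Total = (34+1) * (6+1) = 35 * 7 = 245

245


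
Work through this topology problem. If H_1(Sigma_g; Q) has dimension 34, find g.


For a closed orientable surface: b_1 = 2g.
34 = 2g
g = 34 / 2 = 17

17


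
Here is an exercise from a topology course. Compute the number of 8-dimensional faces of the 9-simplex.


Delta^9 has 9+1 vertices. A 8-face is a choice of 8+1 vertices.
f_8 = C(9+1, 8+1) = C(10,9) = 10

10


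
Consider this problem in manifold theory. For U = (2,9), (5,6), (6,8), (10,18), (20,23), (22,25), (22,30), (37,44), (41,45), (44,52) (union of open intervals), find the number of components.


Sort and merge overlapping open intervals.
Merged: (2,9), (10,18), (20,30), (37,52).
Number of components = 4

4


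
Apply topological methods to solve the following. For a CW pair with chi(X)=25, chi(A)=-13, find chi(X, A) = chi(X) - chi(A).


Relative Euler characteristic: chi(X, A) = chi(X) - chi(A).
= 25 - (-13) = 38

38


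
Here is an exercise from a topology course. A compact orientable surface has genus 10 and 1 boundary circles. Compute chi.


For a compact orientable surface with genus g and b boundary components: chi = 2 - 2g - b.
chi = 2 - 2*10 - 1 = 2 - 20 - 1 = -19

-19


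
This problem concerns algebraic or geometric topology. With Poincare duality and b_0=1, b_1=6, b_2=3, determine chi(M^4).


By Poincare duality b_k = b_{4-k}, so full Betti numbers: b_0=1, b_1=6, b_2=3, b_3=6, b_4=1.
chi = sum (-1)^k b_k = -7

-7


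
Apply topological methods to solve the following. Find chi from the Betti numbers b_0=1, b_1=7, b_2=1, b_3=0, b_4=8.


chi = sum_k (-1)^k b_k.
= (1) + (-7) + (1) + (0) + (8)
= 3

3


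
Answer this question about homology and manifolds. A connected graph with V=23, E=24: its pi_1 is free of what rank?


For a connected graph: rank(pi_1) = b_1 = E - V + 1 = 1 - chi.
chi = V - E = 23 - 24 = -1.
rank = 1 - (-1) = 24 - 23 + 1 = 2

2


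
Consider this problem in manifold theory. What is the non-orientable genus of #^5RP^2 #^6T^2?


Since a >= 1, the sum is non-orientable; each T^2 can be replaced by RP^2 # RP^2 (since T^2#RP^2 = 3RP^2).
Total crosscaps k = 5 + 2*6 = 17.
Check via chi: chi = 5*1 + 6*0 - (5+6-1)*2 = -15 = 2 - k = -15. Consistent.

17


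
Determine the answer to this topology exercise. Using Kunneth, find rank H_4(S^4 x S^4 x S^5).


Each S^d has Poincare polynomial 1 + t^d.
The product S^4 x S^4 x S^5 has Poincare polynomial prod(1+t^d_i).
Expanding: b_0=1, b_4=2, b_5=1, b_8=1, b_9=2, b_13=1.
b_4 = 2

2


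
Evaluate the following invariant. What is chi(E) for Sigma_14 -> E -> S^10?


chi(S^10) = 2 (n even), chi(Sigma_14) = 2 - 2*14 = -26.
chi(E) = 2 * (-26) = -52

-52


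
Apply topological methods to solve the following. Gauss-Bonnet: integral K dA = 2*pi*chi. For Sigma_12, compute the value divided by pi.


Gauss-Bonnet: integral K dA = 2*pi*chi(M).
chi(Sigma_12) = 2 - 2*12 = -22.
(integral K dA)/pi = 2*chi = 2*(-22) = -44

-44


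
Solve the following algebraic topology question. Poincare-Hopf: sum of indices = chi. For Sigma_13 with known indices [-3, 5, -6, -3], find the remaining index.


Poincare-Hopf: sum of indices = chi(M).
chi(Sigma_13) = 2 - 2*13 = -24.
Sum of known indices = -7.
x = chi - (sum known) = -24 - (-7) = -17

-17


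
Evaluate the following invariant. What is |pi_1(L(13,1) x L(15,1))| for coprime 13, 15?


pi_1(X x Y) = pi_1(X) x pi_1(Y).
pi_1(L(13,1)) = Z/13, pi_1(L(15,1)) = Z/15.
|Z/13 x Z/15| = 13 * 15 = 195

195


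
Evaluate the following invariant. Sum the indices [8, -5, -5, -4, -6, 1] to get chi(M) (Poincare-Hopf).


Poincare-Hopf: chi(M) = sum of indices of zeros.
chi = (8) + (-5) + (-5) + (-4) + (-6) + (1) = -11

-11


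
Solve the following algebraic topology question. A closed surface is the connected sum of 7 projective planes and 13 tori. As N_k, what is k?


Since a >= 1, the sum is non-orientable; each T^2 can be replaced by RP^2 # RP^2 (since T^2#RP^2 = 3RP^2).
Total crosscaps k = 7 + 2*13 = 33.
Check via chi: chi = 7*1 + 13*0 - (7+13-1)*2 = -31 = 2 - k = -31. Consistent.

33
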